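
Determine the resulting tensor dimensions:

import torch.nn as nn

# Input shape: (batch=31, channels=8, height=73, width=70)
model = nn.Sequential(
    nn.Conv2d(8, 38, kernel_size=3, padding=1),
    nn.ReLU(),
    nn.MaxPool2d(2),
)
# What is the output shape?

Input shape: (31, 8, 73, 70)
  -> after Conv2d: (31, 38, 73, 70)
  -> after ReLU: (31, 38, 73, 70)
Output shape: (31, 38, 36, 35)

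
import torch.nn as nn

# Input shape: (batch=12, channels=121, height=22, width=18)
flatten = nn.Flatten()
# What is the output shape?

Input shape: (12, 121, 22, 18)
Output shape: (12, 47916)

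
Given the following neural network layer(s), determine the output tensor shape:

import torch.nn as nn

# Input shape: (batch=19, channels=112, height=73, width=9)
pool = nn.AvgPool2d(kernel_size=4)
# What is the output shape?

Input shape: (19, 112, 73, 9)
Output shape: (19, 112, 18, 2)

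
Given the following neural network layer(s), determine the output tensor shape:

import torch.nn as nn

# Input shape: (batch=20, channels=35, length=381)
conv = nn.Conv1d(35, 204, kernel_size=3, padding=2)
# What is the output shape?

Input shape: (20, 35, 381)
Output shape: (20, 204, 383)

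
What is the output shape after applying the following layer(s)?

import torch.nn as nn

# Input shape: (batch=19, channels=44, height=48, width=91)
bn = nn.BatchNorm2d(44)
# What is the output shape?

Input shape: (19, 44, 48, 91)
Output shape: (19, 44, 48, 91)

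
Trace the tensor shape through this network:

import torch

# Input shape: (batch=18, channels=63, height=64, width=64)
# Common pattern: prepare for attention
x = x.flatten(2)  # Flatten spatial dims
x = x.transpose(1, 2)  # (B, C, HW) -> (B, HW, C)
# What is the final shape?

Input shape: (18, 63, 64, 64)
  -> after flatten(2): (18, 63, 4096)
Output shape: (18, 4096, 63)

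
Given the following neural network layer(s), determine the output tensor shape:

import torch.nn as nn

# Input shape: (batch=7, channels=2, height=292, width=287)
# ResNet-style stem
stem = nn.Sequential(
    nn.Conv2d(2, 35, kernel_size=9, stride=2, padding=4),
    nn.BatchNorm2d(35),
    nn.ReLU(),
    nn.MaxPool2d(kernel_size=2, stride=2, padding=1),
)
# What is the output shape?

Input shape: (7, 2, 292, 287)
  -> after Conv2d 9x9 stride=2: (7, 35, 146, 144)
Output shape: (7, 35, 74, 73)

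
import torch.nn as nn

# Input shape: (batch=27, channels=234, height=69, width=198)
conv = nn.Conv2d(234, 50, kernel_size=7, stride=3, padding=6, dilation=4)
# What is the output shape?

Input shape: (27, 234, 69, 198)
Output shape: (27, 50, 19, 62)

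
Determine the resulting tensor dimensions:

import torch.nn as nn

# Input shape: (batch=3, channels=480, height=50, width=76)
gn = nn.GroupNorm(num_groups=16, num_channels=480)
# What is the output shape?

Input shape: (3, 480, 50, 76)
Output shape: (3, 480, 50, 76)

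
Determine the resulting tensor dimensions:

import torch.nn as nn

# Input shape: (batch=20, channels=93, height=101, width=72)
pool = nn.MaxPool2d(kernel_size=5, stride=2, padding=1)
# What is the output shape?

Input shape: (20, 93, 101, 72)
Output shape: (20, 93, 50, 35)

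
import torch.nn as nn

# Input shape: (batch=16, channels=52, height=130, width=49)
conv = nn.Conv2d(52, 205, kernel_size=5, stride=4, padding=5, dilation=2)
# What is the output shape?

Input shape: (16, 52, 130, 49)
Output shape: (16, 205, 33, 13)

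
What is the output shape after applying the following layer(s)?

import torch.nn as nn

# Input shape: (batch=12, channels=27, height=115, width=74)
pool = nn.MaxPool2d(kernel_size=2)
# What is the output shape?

Input shape: (12, 27, 115, 74)
Output shape: (12, 27, 57, 37)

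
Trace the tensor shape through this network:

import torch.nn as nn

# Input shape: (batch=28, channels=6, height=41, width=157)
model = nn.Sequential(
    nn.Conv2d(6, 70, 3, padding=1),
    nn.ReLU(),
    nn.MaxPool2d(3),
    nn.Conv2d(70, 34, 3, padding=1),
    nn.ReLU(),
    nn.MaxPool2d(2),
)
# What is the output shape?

Input shape: (28, 6, 41, 157)
  -> after first Conv2d: (28, 70, 41, 157)
  -> after first MaxPool2d: (28, 70, 13, 52)
  -> after second Conv2d: (28, 34, 13, 52)
Output shape: (28, 34, 6, 26)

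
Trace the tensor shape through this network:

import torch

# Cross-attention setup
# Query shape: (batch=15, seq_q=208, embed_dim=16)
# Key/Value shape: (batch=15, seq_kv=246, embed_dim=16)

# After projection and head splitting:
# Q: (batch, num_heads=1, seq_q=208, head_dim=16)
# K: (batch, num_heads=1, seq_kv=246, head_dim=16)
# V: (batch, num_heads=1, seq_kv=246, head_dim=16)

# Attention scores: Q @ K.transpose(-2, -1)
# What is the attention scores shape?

Input shape: (15, 208, 16)
Output shape: (15, 1, 208, 246)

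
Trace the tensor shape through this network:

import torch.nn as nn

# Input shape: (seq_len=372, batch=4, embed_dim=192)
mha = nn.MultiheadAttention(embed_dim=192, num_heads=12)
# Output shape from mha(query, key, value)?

Input shape: (372, 4, 192)
Output shape: (372, 4, 192)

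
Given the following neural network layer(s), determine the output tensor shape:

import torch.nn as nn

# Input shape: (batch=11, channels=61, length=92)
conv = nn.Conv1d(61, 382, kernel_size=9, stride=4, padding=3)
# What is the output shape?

Input shape: (11, 61, 92)
Output shape: (11, 382, 23)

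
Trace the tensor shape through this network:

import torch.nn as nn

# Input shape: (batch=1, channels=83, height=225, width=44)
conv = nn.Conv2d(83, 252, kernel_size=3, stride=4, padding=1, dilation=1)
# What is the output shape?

Input shape: (1, 83, 225, 44)
Output shape: (1, 252, 57, 11)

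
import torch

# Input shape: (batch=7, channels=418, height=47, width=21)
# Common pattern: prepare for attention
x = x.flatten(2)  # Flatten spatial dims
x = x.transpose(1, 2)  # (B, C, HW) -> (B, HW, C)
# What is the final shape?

Input shape: (7, 418, 47, 21)
  -> after flatten(2): (7, 418, 987)
Output shape: (7, 987, 418)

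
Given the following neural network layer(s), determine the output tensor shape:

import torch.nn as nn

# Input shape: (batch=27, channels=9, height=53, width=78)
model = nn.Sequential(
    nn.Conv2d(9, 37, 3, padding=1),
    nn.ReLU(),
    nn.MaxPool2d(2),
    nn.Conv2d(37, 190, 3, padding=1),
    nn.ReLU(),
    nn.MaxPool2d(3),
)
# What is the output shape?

Input shape: (27, 9, 53, 78)
  -> after first Conv2d: (27, 37, 53, 78)
  -> after first MaxPool2d: (27, 37, 26, 39)
  -> after second Conv2d: (27, 190, 26, 39)
Output shape: (27, 190, 8, 13)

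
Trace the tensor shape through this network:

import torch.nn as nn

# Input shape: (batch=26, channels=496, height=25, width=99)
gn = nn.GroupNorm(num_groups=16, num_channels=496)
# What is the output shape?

Input shape: (26, 496, 25, 99)
Output shape: (26, 496, 25, 99)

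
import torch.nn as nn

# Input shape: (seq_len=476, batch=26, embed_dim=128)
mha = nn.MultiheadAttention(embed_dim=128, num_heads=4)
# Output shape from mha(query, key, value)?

Input shape: (476, 26, 128)
Output shape: (476, 26, 128)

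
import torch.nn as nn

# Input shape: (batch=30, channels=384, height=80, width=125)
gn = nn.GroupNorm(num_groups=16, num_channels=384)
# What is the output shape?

Input shape: (30, 384, 80, 125)
Output shape: (30, 384, 80, 125)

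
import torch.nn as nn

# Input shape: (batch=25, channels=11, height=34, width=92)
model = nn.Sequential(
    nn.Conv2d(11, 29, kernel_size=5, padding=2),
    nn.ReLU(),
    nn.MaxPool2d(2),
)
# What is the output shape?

Input shape: (25, 11, 34, 92)
  -> after Conv2d: (25, 29, 34, 92)
  -> after ReLU: (25, 29, 34, 92)
Output shape: (25, 29, 17, 46)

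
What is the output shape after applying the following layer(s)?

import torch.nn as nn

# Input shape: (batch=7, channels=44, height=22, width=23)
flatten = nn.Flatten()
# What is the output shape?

Input shape: (7, 44, 22, 23)
Output shape: (7, 22264)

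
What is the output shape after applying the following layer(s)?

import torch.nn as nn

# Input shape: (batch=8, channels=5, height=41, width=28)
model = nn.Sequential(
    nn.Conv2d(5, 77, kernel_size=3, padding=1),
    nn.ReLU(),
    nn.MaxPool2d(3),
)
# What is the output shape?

Input shape: (8, 5, 41, 28)
  -> after Conv2d: (8, 77, 41, 28)
  -> after ReLU: (8, 77, 41, 28)
Output shape: (8, 77, 13, 9)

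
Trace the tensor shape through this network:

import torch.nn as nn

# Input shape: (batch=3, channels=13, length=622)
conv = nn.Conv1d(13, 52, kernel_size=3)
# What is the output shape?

Input shape: (3, 13, 622)
Output shape: (3, 52, 620)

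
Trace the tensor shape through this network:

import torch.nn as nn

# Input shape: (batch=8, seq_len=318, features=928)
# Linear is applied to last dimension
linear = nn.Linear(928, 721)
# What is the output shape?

Input shape: (8, 318, 928)
Output shape: (8, 318, 721)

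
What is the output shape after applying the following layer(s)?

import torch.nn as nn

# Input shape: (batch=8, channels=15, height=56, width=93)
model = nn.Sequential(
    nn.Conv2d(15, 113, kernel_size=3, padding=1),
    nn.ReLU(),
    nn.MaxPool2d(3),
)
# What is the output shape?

Input shape: (8, 15, 56, 93)
  -> after Conv2d: (8, 113, 56, 93)
  -> after ReLU: (8, 113, 56, 93)
Output shape: (8, 113, 18, 31)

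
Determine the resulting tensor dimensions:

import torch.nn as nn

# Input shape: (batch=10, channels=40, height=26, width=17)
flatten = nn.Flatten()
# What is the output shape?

Input shape: (10, 40, 26, 17)
Output shape: (10, 17680)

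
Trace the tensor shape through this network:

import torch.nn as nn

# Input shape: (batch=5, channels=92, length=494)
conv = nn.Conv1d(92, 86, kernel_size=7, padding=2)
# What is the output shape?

Input shape: (5, 92, 494)
Output shape: (5, 86, 492)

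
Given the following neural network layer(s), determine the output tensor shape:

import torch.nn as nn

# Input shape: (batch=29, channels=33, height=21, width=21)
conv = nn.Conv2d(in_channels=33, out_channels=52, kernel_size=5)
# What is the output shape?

Input shape: (29, 33, 21, 21)
Output shape: (29, 52, 17, 17)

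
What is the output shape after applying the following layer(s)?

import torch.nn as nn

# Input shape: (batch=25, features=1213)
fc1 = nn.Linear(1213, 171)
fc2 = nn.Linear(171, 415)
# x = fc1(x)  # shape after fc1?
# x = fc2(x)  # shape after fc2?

Input shape: (25, 1213)
  -> after fc1: (25, 171)
Output shape: (25, 415)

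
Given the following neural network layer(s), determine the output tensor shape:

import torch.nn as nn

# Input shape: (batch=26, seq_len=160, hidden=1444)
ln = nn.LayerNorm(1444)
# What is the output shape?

Input shape: (26, 160, 1444)
Output shape: (26, 160, 1444)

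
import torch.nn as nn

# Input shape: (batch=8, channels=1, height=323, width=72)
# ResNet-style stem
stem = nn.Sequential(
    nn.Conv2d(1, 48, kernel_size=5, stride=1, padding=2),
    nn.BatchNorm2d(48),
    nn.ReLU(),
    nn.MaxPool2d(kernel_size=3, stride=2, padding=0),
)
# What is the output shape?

Input shape: (8, 1, 323, 72)
  -> after Conv2d 5x5 stride=1: (8, 48, 323, 72)
Output shape: (8, 48, 161, 35)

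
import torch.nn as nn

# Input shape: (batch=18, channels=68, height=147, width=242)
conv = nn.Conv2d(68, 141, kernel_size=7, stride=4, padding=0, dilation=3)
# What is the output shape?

Input shape: (18, 68, 147, 242)
Output shape: (18, 141, 33, 56)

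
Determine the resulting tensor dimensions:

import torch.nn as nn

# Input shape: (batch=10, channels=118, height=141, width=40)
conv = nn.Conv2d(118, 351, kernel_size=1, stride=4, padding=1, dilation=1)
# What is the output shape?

Input shape: (10, 118, 141, 40)
Output shape: (10, 351, 36, 11)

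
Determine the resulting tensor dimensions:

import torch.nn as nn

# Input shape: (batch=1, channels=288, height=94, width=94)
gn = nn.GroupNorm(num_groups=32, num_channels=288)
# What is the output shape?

Input shape: (1, 288, 94, 94)
Output shape: (1, 288, 94, 94)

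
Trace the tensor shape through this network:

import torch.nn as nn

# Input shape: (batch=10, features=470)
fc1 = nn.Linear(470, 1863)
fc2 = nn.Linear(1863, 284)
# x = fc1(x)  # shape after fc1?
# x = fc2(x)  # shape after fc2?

Input shape: (10, 470)
  -> after fc1: (10, 1863)
Output shape: (10, 284)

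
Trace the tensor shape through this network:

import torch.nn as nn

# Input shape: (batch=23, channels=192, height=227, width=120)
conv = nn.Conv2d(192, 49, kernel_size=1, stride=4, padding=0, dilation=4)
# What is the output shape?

Input shape: (23, 192, 227, 120)
Output shape: (23, 49, 57, 30)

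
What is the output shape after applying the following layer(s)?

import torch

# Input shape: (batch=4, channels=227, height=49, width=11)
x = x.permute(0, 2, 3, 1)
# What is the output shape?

Input shape: (4, 227, 49, 11)
Output shape: (4, 49, 11, 227)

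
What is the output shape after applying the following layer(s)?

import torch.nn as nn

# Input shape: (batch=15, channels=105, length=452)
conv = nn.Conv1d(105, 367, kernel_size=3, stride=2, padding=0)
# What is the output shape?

Input shape: (15, 105, 452)
Output shape: (15, 367, 225)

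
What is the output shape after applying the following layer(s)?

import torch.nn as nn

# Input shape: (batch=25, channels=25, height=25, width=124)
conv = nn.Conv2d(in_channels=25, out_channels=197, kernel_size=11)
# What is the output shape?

Input shape: (25, 25, 25, 124)
Output shape: (25, 197, 15, 114)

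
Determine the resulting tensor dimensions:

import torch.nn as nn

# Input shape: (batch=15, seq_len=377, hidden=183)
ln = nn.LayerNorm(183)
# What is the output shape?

Input shape: (15, 377, 183)
Output shape: (15, 377, 183)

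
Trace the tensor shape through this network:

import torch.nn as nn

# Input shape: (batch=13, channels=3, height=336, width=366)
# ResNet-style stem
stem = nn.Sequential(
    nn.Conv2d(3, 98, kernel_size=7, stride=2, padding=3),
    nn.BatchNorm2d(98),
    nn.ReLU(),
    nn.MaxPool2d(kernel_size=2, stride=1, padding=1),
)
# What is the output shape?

Input shape: (13, 3, 336, 366)
  -> after Conv2d 7x7 stride=2: (13, 98, 168, 183)
Output shape: (13, 98, 169, 184)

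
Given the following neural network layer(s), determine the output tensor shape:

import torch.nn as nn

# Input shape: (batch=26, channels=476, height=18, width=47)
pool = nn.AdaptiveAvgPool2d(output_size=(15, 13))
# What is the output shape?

Input shape: (26, 476, 18, 47)
Output shape: (26, 476, 15, 13)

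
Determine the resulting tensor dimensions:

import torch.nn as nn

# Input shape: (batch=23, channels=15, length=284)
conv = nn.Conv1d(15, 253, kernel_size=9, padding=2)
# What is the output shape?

Input shape: (23, 15, 284)
Output shape: (23, 253, 280)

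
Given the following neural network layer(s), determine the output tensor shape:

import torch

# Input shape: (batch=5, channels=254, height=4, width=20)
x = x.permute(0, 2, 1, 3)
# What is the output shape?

Input shape: (5, 254, 4, 20)
Output shape: (5, 4, 254, 20)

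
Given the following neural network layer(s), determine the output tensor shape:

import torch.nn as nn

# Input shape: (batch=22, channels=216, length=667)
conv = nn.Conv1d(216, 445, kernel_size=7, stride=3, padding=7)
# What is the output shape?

Input shape: (22, 216, 667)
Output shape: (22, 445, 225)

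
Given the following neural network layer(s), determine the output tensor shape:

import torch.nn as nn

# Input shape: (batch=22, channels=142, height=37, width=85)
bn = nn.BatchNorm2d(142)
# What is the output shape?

Input shape: (22, 142, 37, 85)
Output shape: (22, 142, 37, 85)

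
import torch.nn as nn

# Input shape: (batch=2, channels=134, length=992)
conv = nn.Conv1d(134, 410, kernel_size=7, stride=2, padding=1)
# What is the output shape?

Input shape: (2, 134, 992)
Output shape: (2, 410, 494)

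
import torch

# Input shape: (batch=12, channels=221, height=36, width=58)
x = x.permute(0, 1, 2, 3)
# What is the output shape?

Input shape: (12, 221, 36, 58)
Output shape: (12, 221, 36, 58)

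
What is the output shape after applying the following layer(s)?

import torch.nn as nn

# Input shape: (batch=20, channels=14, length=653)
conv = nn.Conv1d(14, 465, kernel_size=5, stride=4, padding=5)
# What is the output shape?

Input shape: (20, 14, 653)
Output shape: (20, 465, 165)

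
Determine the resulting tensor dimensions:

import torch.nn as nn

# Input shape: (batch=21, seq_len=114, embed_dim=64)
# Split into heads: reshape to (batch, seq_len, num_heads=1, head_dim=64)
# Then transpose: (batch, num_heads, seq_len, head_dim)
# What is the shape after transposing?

Input shape: (21, 114, 64)
  -> after reshape: (21, 114, 1, 64)
Output shape: (21, 1, 114, 64)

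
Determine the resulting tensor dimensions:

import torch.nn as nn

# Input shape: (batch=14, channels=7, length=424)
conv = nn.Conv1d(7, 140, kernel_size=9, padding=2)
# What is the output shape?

Input shape: (14, 7, 424)
Output shape: (14, 140, 420)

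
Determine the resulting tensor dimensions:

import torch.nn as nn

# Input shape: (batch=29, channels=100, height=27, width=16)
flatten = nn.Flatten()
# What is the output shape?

Input shape: (29, 100, 27, 16)
Output shape: (29, 43200)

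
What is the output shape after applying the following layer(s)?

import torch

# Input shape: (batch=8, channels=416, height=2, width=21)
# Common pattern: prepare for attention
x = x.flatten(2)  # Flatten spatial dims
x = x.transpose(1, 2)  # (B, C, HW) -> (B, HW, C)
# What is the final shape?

Input shape: (8, 416, 2, 21)
  -> after flatten(2): (8, 416, 42)
Output shape: (8, 42, 416)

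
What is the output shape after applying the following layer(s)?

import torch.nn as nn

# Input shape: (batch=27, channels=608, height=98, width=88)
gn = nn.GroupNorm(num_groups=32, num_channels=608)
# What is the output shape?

Input shape: (27, 608, 98, 88)
Output shape: (27, 608, 98, 88)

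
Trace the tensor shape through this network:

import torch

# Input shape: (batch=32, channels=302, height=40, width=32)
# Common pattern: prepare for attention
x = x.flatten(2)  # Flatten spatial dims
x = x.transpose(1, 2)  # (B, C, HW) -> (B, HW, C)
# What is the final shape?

Input shape: (32, 302, 40, 32)
  -> after flatten(2): (32, 302, 1280)
Output shape: (32, 1280, 302)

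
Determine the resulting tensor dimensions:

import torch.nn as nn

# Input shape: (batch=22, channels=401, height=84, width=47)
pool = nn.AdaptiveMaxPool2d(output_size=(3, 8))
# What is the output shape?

Input shape: (22, 401, 84, 47)
Output shape: (22, 401, 3, 8)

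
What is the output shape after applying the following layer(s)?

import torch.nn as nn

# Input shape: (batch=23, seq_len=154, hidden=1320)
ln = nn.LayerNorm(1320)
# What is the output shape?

Input shape: (23, 154, 1320)
Output shape: (23, 154, 1320)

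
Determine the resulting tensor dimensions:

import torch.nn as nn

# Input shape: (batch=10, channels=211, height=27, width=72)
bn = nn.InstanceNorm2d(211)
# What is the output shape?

Input shape: (10, 211, 27, 72)
Output shape: (10, 211, 27, 72)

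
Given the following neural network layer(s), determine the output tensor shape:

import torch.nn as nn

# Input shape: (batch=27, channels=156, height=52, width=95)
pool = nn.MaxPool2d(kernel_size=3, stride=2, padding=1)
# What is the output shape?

Input shape: (27, 156, 52, 95)
Output shape: (27, 156, 26, 48)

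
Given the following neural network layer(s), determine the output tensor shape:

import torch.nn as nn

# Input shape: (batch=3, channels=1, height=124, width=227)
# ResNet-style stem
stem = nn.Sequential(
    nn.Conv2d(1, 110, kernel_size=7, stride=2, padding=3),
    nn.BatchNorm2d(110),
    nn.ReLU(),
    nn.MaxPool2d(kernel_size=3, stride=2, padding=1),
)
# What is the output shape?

Input shape: (3, 1, 124, 227)
  -> after Conv2d 7x7 stride=2: (3, 110, 62, 114)
Output shape: (3, 110, 31, 57)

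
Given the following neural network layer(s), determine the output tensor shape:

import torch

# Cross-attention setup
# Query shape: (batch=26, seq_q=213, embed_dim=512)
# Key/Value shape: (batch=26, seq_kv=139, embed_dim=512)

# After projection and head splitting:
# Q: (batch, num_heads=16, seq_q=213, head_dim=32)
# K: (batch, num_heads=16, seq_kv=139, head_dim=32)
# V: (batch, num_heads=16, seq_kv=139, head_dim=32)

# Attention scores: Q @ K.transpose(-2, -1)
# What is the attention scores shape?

Input shape: (26, 213, 512)
Output shape: (26, 16, 213, 139)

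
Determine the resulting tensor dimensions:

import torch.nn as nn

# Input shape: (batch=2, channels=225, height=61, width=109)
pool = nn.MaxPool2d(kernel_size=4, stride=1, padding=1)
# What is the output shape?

Input shape: (2, 225, 61, 109)
Output shape: (2, 225, 60, 108)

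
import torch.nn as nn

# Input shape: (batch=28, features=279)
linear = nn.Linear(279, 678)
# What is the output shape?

Input shape: (28, 279)
Output shape: (28, 678)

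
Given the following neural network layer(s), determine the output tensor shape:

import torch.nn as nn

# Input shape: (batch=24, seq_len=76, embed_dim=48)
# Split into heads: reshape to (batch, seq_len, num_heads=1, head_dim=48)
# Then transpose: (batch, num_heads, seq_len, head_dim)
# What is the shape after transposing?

Input shape: (24, 76, 48)
  -> after reshape: (24, 76, 1, 48)
Output shape: (24, 1, 76, 48)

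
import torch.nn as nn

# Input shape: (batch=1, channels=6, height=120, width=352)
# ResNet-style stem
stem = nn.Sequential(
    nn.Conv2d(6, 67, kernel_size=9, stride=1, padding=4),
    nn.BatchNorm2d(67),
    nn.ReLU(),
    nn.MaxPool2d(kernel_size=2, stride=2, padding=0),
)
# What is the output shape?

Input shape: (1, 6, 120, 352)
  -> after Conv2d 9x9 stride=1: (1, 67, 120, 352)
Output shape: (1, 67, 60, 176)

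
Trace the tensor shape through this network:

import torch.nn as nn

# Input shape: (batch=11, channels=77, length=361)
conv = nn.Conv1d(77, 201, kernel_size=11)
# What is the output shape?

Input shape: (11, 77, 361)
Output shape: (11, 201, 351)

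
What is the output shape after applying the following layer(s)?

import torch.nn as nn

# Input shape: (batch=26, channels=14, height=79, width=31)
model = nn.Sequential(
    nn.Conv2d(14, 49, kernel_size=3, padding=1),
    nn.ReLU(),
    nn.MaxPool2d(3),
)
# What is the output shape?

Input shape: (26, 14, 79, 31)
  -> after Conv2d: (26, 49, 79, 31)
  -> after ReLU: (26, 49, 79, 31)
Output shape: (26, 49, 26, 10)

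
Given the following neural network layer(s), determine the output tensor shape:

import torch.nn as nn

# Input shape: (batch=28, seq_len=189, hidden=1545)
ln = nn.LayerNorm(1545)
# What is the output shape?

Input shape: (28, 189, 1545)
Output shape: (28, 189, 1545)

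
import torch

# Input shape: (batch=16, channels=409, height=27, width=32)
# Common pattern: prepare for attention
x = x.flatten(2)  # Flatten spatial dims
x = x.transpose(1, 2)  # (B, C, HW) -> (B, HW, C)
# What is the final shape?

Input shape: (16, 409, 27, 32)
  -> after flatten(2): (16, 409, 864)
Output shape: (16, 864, 409)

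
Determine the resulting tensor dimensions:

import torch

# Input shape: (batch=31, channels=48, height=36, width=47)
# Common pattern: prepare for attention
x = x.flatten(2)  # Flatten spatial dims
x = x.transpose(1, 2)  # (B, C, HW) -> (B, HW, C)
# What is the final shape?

Input shape: (31, 48, 36, 47)
  -> after flatten(2): (31, 48, 1692)
Output shape: (31, 1692, 48)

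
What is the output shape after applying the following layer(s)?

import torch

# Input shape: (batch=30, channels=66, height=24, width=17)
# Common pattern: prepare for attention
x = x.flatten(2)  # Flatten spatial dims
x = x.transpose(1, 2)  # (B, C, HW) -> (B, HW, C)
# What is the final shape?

Input shape: (30, 66, 24, 17)
  -> after flatten(2): (30, 66, 408)
Output shape: (30, 408, 66)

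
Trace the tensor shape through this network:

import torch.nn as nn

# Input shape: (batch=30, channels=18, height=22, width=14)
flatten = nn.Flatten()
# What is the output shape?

Input shape: (30, 18, 22, 14)
Output shape: (30, 5544)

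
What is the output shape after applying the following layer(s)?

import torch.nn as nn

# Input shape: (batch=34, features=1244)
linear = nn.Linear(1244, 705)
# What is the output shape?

Input shape: (34, 1244)
Output shape: (34, 705)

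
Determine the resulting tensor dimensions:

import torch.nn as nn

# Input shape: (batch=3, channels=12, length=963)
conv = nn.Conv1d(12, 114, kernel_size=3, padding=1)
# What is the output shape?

Input shape: (3, 12, 963)
Output shape: (3, 114, 963)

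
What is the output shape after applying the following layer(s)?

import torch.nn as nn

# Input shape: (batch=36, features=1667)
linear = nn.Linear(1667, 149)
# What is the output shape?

Input shape: (36, 1667)
Output shape: (36, 149)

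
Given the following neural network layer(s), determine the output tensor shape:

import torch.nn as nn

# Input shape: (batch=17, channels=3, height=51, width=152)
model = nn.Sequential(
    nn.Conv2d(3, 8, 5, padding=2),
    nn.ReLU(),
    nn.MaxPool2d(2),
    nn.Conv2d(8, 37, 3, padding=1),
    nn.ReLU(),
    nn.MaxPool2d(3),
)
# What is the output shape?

Input shape: (17, 3, 51, 152)
  -> after first Conv2d: (17, 8, 51, 152)
  -> after first MaxPool2d: (17, 8, 25, 76)
  -> after second Conv2d: (17, 37, 25, 76)
Output shape: (17, 37, 8, 25)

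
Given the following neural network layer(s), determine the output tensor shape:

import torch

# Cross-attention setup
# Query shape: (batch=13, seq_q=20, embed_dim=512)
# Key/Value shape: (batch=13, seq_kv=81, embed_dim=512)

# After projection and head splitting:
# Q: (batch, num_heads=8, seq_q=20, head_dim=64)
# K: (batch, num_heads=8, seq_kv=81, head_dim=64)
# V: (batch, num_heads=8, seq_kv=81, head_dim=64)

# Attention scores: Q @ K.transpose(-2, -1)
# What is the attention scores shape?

Input shape: (13, 20, 512)
Output shape: (13, 8, 20, 81)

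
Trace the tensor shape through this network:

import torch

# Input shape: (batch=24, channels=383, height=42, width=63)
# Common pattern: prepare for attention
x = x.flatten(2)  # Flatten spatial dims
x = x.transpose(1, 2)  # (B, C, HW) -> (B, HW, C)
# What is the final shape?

Input shape: (24, 383, 42, 63)
  -> after flatten(2): (24, 383, 2646)
Output shape: (24, 2646, 383)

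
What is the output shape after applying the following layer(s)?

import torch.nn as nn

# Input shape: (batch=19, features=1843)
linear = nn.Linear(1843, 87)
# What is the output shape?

Input shape: (19, 1843)
Output shape: (19, 87)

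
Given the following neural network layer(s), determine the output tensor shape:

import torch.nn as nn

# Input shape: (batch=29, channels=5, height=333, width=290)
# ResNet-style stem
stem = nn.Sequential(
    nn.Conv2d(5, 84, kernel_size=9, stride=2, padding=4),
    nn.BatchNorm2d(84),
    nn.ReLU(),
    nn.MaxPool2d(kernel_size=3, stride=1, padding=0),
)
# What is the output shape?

Input shape: (29, 5, 333, 290)
  -> after Conv2d 9x9 stride=2: (29, 84, 167, 145)
Output shape: (29, 84, 165, 143)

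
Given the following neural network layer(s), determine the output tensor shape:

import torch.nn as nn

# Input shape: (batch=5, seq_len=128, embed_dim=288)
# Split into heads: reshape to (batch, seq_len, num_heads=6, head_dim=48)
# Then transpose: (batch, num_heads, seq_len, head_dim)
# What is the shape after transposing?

Input shape: (5, 128, 288)
  -> after reshape: (5, 128, 6, 48)
Output shape: (5, 6, 128, 48)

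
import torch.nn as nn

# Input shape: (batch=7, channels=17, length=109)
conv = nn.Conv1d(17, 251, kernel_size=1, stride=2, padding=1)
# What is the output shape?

Input shape: (7, 17, 109)
Output shape: (7, 251, 56)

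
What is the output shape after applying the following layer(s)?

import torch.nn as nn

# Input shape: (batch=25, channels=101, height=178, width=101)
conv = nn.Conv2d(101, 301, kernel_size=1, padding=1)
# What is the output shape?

Input shape: (25, 101, 178, 101)
Output shape: (25, 301, 180, 103)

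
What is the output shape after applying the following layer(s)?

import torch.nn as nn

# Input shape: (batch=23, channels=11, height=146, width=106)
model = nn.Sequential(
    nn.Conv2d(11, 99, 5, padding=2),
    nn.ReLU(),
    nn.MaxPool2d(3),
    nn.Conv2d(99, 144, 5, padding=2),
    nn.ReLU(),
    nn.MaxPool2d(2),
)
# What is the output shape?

Input shape: (23, 11, 146, 106)
  -> after first Conv2d: (23, 99, 146, 106)
  -> after first MaxPool2d: (23, 99, 48, 35)
  -> after second Conv2d: (23, 144, 48, 35)
Output shape: (23, 144, 24, 17)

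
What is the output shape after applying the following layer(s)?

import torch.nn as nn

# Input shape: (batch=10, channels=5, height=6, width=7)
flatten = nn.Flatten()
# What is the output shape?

Input shape: (10, 5, 6, 7)
Output shape: (10, 210)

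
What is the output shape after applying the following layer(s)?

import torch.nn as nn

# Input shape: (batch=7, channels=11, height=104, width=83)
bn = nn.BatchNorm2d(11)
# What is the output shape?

Input shape: (7, 11, 104, 83)
Output shape: (7, 11, 104, 83)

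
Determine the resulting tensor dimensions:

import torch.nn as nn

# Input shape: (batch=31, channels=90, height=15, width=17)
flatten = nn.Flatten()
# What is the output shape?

Input shape: (31, 90, 15, 17)
Output shape: (31, 22950)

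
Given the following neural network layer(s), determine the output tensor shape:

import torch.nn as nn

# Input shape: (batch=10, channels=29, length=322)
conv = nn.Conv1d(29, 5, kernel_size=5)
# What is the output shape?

Input shape: (10, 29, 322)
Output shape: (10, 5, 318)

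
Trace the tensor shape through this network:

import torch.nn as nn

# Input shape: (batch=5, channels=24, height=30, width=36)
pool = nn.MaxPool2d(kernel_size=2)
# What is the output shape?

Input shape: (5, 24, 30, 36)
Output shape: (5, 24, 15, 18)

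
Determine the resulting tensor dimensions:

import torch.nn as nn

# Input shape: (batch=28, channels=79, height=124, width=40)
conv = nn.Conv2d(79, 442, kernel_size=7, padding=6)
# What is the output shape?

Input shape: (28, 79, 124, 40)
Output shape: (28, 442, 130, 46)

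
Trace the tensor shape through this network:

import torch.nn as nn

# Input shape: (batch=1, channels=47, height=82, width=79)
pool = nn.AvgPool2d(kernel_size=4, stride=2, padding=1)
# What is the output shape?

Input shape: (1, 47, 82, 79)
Output shape: (1, 47, 41, 39)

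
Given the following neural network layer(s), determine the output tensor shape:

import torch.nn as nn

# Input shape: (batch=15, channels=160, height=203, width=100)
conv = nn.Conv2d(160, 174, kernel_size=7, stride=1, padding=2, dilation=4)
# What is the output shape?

Input shape: (15, 160, 203, 100)
Output shape: (15, 174, 183, 80)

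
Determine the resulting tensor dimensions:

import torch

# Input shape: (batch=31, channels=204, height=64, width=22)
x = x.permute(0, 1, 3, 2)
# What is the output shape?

Input shape: (31, 204, 64, 22)
Output shape: (31, 204, 22, 64)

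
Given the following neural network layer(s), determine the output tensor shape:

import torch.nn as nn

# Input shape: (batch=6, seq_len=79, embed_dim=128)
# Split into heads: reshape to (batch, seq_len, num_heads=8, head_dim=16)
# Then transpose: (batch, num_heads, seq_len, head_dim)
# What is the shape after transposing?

Input shape: (6, 79, 128)
  -> after reshape: (6, 79, 8, 16)
Output shape: (6, 8, 79, 16)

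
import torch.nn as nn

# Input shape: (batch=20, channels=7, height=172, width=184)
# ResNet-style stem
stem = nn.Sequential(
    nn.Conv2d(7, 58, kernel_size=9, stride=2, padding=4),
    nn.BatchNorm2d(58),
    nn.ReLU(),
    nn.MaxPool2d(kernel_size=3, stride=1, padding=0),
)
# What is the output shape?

Input shape: (20, 7, 172, 184)
  -> after Conv2d 9x9 stride=2: (20, 58, 86, 92)
Output shape: (20, 58, 84, 90)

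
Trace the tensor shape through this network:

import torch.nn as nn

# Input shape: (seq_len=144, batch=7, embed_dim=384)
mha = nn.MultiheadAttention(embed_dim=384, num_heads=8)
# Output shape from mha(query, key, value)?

Input shape: (144, 7, 384)
Output shape: (144, 7, 384)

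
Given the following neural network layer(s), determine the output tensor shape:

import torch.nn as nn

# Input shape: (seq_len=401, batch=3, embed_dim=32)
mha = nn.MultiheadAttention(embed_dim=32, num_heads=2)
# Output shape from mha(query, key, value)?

Input shape: (401, 3, 32)
Output shape: (401, 3, 32)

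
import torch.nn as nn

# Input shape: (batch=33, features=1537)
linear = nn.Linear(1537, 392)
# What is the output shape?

Input shape: (33, 1537)
Output shape: (33, 392)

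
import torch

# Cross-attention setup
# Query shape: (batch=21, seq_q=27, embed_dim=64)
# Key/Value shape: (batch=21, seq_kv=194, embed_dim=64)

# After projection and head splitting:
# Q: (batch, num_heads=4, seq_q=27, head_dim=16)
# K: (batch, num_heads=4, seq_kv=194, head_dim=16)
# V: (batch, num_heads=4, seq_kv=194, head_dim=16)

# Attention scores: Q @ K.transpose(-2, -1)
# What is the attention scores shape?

Input shape: (21, 27, 64)
Output shape: (21, 4, 27, 194)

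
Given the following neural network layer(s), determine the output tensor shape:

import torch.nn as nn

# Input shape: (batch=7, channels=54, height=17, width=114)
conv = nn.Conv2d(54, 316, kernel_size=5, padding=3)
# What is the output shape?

Input shape: (7, 54, 17, 114)
Output shape: (7, 316, 19, 116)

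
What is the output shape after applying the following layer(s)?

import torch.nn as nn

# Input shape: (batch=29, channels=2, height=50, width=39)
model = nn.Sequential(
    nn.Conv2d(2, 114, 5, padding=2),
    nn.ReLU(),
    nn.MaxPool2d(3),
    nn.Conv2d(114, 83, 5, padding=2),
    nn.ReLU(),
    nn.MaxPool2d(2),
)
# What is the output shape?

Input shape: (29, 2, 50, 39)
  -> after first Conv2d: (29, 114, 50, 39)
  -> after first MaxPool2d: (29, 114, 16, 13)
  -> after second Conv2d: (29, 83, 16, 13)
Output shape: (29, 83, 8, 6)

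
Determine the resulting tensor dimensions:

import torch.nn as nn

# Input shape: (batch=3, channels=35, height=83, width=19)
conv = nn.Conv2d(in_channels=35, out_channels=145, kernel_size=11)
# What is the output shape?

Input shape: (3, 35, 83, 19)
Output shape: (3, 145, 73, 9)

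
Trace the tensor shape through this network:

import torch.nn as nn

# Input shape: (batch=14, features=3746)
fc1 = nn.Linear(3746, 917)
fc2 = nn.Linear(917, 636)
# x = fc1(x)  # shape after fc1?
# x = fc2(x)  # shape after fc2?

Input shape: (14, 3746)
  -> after fc1: (14, 917)
Output shape: (14, 636)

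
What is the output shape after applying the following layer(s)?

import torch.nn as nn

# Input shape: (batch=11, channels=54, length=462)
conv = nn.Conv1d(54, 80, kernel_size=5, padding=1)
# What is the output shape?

Input shape: (11, 54, 462)
Output shape: (11, 80, 460)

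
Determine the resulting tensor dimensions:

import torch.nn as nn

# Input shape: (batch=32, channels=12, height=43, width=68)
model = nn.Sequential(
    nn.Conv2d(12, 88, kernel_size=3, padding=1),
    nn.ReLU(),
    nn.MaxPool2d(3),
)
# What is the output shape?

Input shape: (32, 12, 43, 68)
  -> after Conv2d: (32, 88, 43, 68)
  -> after ReLU: (32, 88, 43, 68)
Output shape: (32, 88, 14, 22)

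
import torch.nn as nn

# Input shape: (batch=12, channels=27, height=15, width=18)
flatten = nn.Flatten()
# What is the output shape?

Input shape: (12, 27, 15, 18)
Output shape: (12, 7290)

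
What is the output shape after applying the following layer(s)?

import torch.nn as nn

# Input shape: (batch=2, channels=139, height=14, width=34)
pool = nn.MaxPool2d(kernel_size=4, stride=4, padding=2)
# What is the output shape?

Input shape: (2, 139, 14, 34)
Output shape: (2, 139, 4, 9)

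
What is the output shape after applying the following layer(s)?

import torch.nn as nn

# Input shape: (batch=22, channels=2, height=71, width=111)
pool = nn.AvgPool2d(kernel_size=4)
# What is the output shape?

Input shape: (22, 2, 71, 111)
Output shape: (22, 2, 17, 27)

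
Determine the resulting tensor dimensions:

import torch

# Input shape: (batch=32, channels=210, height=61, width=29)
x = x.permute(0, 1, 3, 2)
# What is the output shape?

Input shape: (32, 210, 61, 29)
Output shape: (32, 210, 29, 61)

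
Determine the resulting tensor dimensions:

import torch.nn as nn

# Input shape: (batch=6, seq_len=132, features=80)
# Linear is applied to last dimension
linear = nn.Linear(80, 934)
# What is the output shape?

Input shape: (6, 132, 80)
Output shape: (6, 132, 934)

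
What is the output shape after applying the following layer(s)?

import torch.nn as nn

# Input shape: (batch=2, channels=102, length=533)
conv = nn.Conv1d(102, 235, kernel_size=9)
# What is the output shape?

Input shape: (2, 102, 533)
Output shape: (2, 235, 525)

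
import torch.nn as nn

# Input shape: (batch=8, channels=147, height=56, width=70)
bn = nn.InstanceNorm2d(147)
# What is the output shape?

Input shape: (8, 147, 56, 70)
Output shape: (8, 147, 56, 70)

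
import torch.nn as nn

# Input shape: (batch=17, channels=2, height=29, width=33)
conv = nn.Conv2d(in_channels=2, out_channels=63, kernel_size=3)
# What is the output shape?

Input shape: (17, 2, 29, 33)
Output shape: (17, 63, 27, 31)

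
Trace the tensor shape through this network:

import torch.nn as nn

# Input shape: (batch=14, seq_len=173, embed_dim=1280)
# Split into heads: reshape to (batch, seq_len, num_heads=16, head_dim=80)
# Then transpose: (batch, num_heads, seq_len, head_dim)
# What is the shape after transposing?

Input shape: (14, 173, 1280)
  -> after reshape: (14, 173, 16, 80)
Output shape: (14, 16, 173, 80)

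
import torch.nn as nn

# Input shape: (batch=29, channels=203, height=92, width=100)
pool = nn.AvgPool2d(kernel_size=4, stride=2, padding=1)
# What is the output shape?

Input shape: (29, 203, 92, 100)
Output shape: (29, 203, 46, 50)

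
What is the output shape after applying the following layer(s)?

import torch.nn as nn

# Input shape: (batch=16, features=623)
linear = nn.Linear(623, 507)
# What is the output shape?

Input shape: (16, 623)
Output shape: (16, 507)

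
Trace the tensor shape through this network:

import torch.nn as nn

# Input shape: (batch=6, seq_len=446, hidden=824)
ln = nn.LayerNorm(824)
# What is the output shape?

Input shape: (6, 446, 824)
Output shape: (6, 446, 824)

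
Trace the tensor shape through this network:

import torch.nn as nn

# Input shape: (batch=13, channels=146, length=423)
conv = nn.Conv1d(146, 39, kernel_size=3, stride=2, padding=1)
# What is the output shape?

Input shape: (13, 146, 423)
Output shape: (13, 39, 212)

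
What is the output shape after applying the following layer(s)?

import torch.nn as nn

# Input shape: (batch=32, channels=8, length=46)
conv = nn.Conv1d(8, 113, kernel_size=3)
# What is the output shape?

Input shape: (32, 8, 46)
Output shape: (32, 113, 44)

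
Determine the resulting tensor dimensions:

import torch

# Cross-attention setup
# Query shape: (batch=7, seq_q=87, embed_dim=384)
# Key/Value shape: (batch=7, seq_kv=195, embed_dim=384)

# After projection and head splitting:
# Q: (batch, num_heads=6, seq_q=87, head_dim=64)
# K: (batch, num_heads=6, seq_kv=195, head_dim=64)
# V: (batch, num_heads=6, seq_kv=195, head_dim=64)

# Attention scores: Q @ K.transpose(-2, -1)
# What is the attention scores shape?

Input shape: (7, 87, 384)
Output shape: (7, 6, 87, 195)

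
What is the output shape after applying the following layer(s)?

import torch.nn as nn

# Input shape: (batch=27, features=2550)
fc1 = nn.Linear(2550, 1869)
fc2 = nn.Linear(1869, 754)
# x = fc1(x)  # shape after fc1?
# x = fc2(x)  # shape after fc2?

Input shape: (27, 2550)
  -> after fc1: (27, 1869)
Output shape: (27, 754)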